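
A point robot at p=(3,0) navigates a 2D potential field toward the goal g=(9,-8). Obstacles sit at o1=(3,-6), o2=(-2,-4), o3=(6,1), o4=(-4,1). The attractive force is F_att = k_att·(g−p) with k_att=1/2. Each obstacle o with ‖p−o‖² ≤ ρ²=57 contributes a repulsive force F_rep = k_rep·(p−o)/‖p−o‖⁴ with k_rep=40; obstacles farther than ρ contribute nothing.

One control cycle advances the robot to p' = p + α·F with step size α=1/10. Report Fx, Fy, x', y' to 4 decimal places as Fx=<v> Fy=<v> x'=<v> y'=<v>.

F_att = 1/2·(g−p) = 1/2·(6,-8) = (3.0000,-4.0000)
o1: d²=36 ≤ ρ²=57; F_rep = 40·(0,6)/36² = (0.0000,0.1852)
o2: d²=41 ≤ ρ²=57; F_rep = 40·(5,4)/41² = (0.1190,0.0952)
o3: d²=10 ≤ ρ²=57; F_rep = 40·(-3,-1)/10² = (-1.2000,-0.4000)
o4: d²=50 ≤ ρ²=57; F_rep = 40·(7,-1)/50² = (0.1120,-0.0160)
F = F_att + ΣF_rep = (2.0310,-4.1356)
p' = p + 1/10·F = (3.2031,-0.4136)

Fx=2.0310 Fy=-4.1356 x'=3.2031 y'=-0.4136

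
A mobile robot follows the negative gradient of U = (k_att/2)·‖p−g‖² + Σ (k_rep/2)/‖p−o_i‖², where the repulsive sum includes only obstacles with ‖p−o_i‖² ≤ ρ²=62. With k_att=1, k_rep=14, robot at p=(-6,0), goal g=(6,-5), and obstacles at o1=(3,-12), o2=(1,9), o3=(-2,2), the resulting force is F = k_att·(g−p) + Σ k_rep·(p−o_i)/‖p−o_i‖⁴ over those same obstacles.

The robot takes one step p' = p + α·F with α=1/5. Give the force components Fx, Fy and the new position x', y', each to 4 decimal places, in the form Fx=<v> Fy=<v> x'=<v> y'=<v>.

F_att = 1·(g−p) = 1·(12,-5) = (12.0000,-5.0000)
o1: d²=225 > ρ²=62 → inactive
o2: d²=130 > ρ²=62 → inactive
o3: d²=20 ≤ ρ²=62; F_rep = 14·(-4,-2)/20² = (-0.1400,-0.0700)
F = F_att + ΣF_rep = (11.8600,-5.0700)
p' = p + 1/5·F = (-3.6280,-1.0140)

Fx=11.8600 Fy=-5.0700 x'=-3.6280 y'=-1.0140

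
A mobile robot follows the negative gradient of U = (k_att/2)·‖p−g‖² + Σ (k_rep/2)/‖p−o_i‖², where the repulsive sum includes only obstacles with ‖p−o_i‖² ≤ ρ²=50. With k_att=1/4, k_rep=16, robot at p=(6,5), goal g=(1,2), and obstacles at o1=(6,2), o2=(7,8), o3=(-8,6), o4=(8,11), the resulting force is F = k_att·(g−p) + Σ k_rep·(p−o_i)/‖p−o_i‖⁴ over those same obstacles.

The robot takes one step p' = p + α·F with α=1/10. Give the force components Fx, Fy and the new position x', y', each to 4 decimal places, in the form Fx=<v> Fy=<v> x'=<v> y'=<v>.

F_att = 1/4·(g−p) = 1/4·(-5,-3) = (-1.2500,-0.7500)
o1: d²=9 ≤ ρ²=50; F_rep = 16·(0,3)/9² = (0.0000,0.5926)
o2: d²=10 ≤ ρ²=50; F_rep = 16·(-1,-3)/10² = (-0.1600,-0.4800)
o3: d²=197 > ρ²=50 → inactive
o4: d²=40 ≤ ρ²=50; F_rep = 16·(-2,-6)/40² = (-0.0200,-0.0600)
F = F_att + ΣF_rep = (-1.4300,-0.6974)
p' = p + 1/10·F = (5.8570,4.9303)

Fx=-1.4300 Fy=-0.6974 x'=5.8570 y'=4.9303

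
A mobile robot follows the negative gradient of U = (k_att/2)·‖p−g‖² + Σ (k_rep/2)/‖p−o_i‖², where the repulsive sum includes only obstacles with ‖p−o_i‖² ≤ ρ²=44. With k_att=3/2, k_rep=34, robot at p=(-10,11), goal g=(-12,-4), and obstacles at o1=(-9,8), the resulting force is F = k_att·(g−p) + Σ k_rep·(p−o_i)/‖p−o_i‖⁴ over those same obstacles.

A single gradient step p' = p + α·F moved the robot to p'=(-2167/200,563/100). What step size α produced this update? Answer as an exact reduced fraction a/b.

α = 1/4

F_att = 3/2·(g−p) = 3/2·(-2,-15) = (-3.0000,-22.5000)
o1: d²=10 ≤ ρ²=44; F_rep = 34·(-1,3)/10² = (-0.3400,1.0200)
F = F_att + ΣF_rep = (-3.3400,-21.4800)
Δp = p'−p = (-0.8350,-5.3700); α = Δx/Fx = (-167/200) / (-167/50) = 1/4
check: Δy/Fy = (-537/100) / (-537/25) = 1/4 ✓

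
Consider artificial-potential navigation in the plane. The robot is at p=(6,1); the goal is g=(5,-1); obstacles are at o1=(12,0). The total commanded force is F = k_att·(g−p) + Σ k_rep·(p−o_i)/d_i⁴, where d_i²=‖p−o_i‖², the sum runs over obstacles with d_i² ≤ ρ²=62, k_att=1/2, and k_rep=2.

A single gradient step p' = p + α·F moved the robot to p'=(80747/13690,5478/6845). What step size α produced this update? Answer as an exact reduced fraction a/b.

α = 1/5

F_att = 1/2·(g−p) = 1/2·(-1,-2) = (-0.5000,-1.0000)
o1: d²=37 ≤ ρ²=62; F_rep = 2·(-6,1)/37² = (-0.0088,0.0015)
F = F_att + ΣF_rep = (-0.5088,-0.9985)
Δp = p'−p = (-0.1018,-0.1997); α = Δx/Fx = (-1393/13690) / (-1393/2738) = 1/5
check: Δy/Fy = (-1367/6845) / (-1367/1369) = 1/5 ✓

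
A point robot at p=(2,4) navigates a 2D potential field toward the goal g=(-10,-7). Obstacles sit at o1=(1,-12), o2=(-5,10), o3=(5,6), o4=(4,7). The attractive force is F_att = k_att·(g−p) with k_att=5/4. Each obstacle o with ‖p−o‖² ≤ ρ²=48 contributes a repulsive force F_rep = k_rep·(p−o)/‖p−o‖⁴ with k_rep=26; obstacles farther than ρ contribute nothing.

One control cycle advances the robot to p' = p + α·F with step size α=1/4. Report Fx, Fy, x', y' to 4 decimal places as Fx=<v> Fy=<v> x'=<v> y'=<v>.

F_att = 5/4·(g−p) = 5/4·(-12,-11) = (-15.0000,-13.7500)
o1: d²=257 > ρ²=48 → inactive
o2: d²=85 > ρ²=48 → inactive
o3: d²=13 ≤ ρ²=48; F_rep = 26·(-3,-2)/13² = (-0.4615,-0.3077)
o4: d²=13 ≤ ρ²=48; F_rep = 26·(-2,-3)/13² = (-0.3077,-0.4615)
F = F_att + ΣF_rep = (-15.7692,-14.5192)
p' = p + 1/4·F = (-1.9423,0.3702)

Fx=-15.7692 Fy=-14.5192 x'=-1.9423 y'=0.3702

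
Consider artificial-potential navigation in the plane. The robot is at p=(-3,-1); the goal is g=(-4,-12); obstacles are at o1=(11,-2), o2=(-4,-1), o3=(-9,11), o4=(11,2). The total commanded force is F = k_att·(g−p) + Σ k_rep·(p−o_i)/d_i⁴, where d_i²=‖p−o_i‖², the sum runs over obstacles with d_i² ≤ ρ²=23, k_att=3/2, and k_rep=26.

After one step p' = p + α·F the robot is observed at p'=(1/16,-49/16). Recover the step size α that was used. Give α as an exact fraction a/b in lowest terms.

α = 1/8

F_att = 3/2·(g−p) = 3/2·(-1,-11) = (-1.5000,-16.5000)
o1: d²=197 > ρ²=23 → inactive
o2: d²=1 ≤ ρ²=23; F_rep = 26·(1,0)/1² = (26.0000,0.0000)
o3: d²=180 > ρ²=23 → inactive
o4: d²=205 > ρ²=23 → inactive
F = F_att + ΣF_rep = (24.5000,-16.5000)
Δp = p'−p = (3.0625,-2.0625); α = Δx/Fx = (49/16) / (49/2) = 1/8
check: Δy/Fy = (-33/16) / (-33/2) = 1/8 ✓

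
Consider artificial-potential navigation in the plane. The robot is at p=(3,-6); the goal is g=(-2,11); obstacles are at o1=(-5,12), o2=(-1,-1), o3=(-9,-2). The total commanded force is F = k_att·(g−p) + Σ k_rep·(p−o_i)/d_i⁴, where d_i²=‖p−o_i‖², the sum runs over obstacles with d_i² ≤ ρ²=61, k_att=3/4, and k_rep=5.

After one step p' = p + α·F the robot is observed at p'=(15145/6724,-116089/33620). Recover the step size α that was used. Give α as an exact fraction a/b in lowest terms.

α = 1/5

F_att = 3/4·(g−p) = 3/4·(-5,17) = (-3.7500,12.7500)
o1: d²=388 > ρ²=61 → inactive
o2: d²=41 ≤ ρ²=61; F_rep = 5·(4,-5)/41² = (0.0119,-0.0149)
o3: d²=160 > ρ²=61 → inactive
F = F_att + ΣF_rep = (-3.7381,12.7351)
Δp = p'−p = (-0.7476,2.5470); α = Δx/Fx = (-5027/6724) / (-25135/6724) = 1/5
check: Δy/Fy = (85631/33620) / (85631/6724) = 1/5 ✓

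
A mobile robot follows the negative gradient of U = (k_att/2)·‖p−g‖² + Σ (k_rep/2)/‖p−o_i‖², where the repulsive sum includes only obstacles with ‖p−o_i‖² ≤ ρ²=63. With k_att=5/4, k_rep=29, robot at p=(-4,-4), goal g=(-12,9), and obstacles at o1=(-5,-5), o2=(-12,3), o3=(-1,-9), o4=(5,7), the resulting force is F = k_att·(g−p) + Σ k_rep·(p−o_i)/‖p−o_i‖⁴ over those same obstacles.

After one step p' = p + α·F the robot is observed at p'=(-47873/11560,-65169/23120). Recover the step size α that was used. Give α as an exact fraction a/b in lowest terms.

F_att = 5/4·(g−p) = 5/4·(-8,13) = (-10.0000,16.2500)
o1: d²=2 ≤ ρ²=63; F_rep = 29·(1,1)/2² = (7.2500,7.2500)
o2: d²=113 > ρ²=63 → inactive
o3: d²=34 ≤ ρ²=63; F_rep = 29·(-3,5)/34² = (-0.0753,0.1254)
o4: d²=202 > ρ²=63 → inactive
F = F_att + ΣF_rep = (-2.8253,23.6254)
Δp = p'−p = (-0.1413,1.1813); α = Δx/Fx = (-1633/11560) / (-1633/578) = 1/20
check: Δy/Fy = (27311/23120) / (27311/1156) = 1/20 ✓

α = 1/20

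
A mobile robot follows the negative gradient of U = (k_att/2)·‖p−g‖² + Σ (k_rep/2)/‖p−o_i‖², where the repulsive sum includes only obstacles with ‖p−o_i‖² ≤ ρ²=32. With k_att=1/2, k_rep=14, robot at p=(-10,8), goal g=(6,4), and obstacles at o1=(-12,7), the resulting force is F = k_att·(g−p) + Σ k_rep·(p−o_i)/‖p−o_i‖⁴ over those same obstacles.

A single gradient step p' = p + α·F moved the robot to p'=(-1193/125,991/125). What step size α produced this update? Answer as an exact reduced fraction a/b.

F_att = 1/2·(g−p) = 1/2·(16,-4) = (8.0000,-2.0000)
o1: d²=5 ≤ ρ²=32; F_rep = 14·(2,1)/5² = (1.1200,0.5600)
F = F_att + ΣF_rep = (9.1200,-1.4400)
Δp = p'−p = (0.4560,-0.0720); α = Δx/Fx = (57/125) / (228/25) = 1/20
check: Δy/Fy = (-9/125) / (-36/25) = 1/20 ✓

α = 1/20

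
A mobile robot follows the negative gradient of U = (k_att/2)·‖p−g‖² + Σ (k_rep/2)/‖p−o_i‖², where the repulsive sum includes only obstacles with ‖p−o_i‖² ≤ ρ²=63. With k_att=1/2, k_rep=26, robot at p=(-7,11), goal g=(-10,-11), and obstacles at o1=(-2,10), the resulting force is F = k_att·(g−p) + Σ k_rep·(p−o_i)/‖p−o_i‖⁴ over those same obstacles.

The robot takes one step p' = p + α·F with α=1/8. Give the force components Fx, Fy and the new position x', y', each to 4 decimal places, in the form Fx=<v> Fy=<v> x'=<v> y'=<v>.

Fx=-1.6923 Fy=-10.9615 x'=-7.2115 y'=9.6298

F_att = 1/2·(g−p) = 1/2·(-3,-22) = (-1.5000,-11.0000)
o1: d²=26 ≤ ρ²=63; F_rep = 26·(-5,1)/26² = (-0.1923,0.0385)
F = F_att + ΣF_rep = (-1.6923,-10.9615)
p' = p + 1/8·F = (-7.2115,9.6298)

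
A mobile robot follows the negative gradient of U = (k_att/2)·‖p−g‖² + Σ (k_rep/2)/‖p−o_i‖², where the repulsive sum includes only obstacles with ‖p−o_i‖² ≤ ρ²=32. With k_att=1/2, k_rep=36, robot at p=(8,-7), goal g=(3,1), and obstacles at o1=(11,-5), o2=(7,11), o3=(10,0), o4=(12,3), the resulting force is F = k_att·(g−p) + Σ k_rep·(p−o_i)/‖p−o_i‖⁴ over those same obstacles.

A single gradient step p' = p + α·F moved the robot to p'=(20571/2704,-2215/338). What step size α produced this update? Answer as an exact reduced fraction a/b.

F_att = 1/2·(g−p) = 1/2·(-5,8) = (-2.5000,4.0000)
o1: d²=13 ≤ ρ²=32; F_rep = 36·(-3,-2)/13² = (-0.6391,-0.4260)
o2: d²=325 > ρ²=32 → inactive
o3: d²=53 > ρ²=32 → inactive
o4: d²=116 > ρ²=32 → inactive
F = F_att + ΣF_rep = (-3.1391,3.5740)
Δp = p'−p = (-0.3924,0.4467); α = Δx/Fx = (-1061/2704) / (-1061/338) = 1/8
check: Δy/Fy = (151/338) / (604/169) = 1/8 ✓

α = 1/8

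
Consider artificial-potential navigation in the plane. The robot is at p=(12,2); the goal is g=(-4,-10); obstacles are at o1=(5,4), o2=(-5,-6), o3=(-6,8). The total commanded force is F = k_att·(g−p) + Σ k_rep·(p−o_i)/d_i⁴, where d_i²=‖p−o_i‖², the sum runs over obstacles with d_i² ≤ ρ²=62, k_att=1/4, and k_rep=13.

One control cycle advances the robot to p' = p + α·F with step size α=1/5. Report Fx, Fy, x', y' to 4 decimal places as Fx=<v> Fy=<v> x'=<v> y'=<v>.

Fx=-3.9676 Fy=-3.0093 x'=11.2065 y'=1.3981

F_att = 1/4·(g−p) = 1/4·(-16,-12) = (-4.0000,-3.0000)
o1: d²=53 ≤ ρ²=62; F_rep = 13·(7,-2)/53² = (0.0324,-0.0093)
o2: d²=353 > ρ²=62 → inactive
o3: d²=360 > ρ²=62 → inactive
F = F_att + ΣF_rep = (-3.9676,-3.0093)
p' = p + 1/5·F = (11.2065,1.3981)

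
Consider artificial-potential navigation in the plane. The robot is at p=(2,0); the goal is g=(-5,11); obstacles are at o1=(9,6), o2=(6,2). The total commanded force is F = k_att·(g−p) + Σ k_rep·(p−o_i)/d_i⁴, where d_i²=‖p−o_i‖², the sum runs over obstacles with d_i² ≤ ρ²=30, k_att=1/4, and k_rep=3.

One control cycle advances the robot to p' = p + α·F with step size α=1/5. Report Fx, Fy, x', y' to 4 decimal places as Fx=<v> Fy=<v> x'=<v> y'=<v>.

Fx=-1.7800 Fy=2.7350 x'=1.6440 y'=0.5470

F_att = 1/4·(g−p) = 1/4·(-7,11) = (-1.7500,2.7500)
o1: d²=85 > ρ²=30 → inactive
o2: d²=20 ≤ ρ²=30; F_rep = 3·(-4,-2)/20² = (-0.0300,-0.0150)
F = F_att + ΣF_rep = (-1.7800,2.7350)
p' = p + 1/5·F = (1.6440,0.5470)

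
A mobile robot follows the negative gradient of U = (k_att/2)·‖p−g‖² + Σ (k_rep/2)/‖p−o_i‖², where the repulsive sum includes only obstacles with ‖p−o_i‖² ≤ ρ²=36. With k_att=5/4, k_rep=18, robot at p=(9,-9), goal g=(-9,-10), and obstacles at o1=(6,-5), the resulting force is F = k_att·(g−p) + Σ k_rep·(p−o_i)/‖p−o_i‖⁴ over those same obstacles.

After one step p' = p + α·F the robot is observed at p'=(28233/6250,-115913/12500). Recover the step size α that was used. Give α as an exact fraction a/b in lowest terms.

F_att = 5/4·(g−p) = 5/4·(-18,-1) = (-22.5000,-1.2500)
o1: d²=25 ≤ ρ²=36; F_rep = 18·(3,-4)/25² = (0.0864,-0.1152)
F = F_att + ΣF_rep = (-22.4136,-1.3652)
Δp = p'−p = (-4.4827,-0.2730); α = Δx/Fx = (-28017/6250) / (-28017/1250) = 1/5
check: Δy/Fy = (-3413/12500) / (-3413/2500) = 1/5 ✓

α = 1/5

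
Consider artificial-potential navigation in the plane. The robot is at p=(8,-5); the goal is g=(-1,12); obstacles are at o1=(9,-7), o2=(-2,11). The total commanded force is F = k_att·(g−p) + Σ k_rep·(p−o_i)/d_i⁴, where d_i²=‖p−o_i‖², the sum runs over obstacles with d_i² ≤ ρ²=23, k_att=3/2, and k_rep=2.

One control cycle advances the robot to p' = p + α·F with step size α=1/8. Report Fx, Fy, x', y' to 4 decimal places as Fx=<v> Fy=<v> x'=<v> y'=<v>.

Fx=-13.5800 Fy=25.6600 x'=6.3025 y'=-1.7925

F_att = 3/2·(g−p) = 3/2·(-9,17) = (-13.5000,25.5000)
o1: d²=5 ≤ ρ²=23; F_rep = 2·(-1,2)/5² = (-0.0800,0.1600)
o2: d²=356 > ρ²=23 → inactive
F = F_att + ΣF_rep = (-13.5800,25.6600)
p' = p + 1/8·F = (6.3025,-1.7925)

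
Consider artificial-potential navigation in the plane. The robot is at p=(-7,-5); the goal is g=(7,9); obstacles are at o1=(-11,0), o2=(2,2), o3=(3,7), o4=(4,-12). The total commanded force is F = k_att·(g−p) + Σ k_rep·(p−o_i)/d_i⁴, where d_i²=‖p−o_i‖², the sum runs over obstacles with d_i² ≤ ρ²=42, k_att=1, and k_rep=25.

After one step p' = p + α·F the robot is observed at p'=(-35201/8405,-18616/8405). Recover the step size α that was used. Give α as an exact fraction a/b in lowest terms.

F_att = 1·(g−p) = 1·(14,14) = (14.0000,14.0000)
o1: d²=41 ≤ ρ²=42; F_rep = 25·(4,-5)/41² = (0.0595,-0.0744)
o2: d²=130 > ρ²=42 → inactive
o3: d²=244 > ρ²=42 → inactive
o4: d²=170 > ρ²=42 → inactive
F = F_att + ΣF_rep = (14.0595,13.9256)
Δp = p'−p = (2.8119,2.7851); α = Δx/Fx = (23634/8405) / (23634/1681) = 1/5
check: Δy/Fy = (23409/8405) / (23409/1681) = 1/5 ✓

α = 1/5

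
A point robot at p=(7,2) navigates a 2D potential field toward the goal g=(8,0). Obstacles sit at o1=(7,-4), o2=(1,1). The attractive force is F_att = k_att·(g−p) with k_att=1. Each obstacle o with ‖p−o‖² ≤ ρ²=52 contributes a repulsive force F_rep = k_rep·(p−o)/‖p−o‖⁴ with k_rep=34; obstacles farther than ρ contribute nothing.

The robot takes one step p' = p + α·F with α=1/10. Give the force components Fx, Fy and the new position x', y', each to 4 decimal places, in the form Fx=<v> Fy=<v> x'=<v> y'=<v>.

F_att = 1·(g−p) = 1·(1,-2) = (1.0000,-2.0000)
o1: d²=36 ≤ ρ²=52; F_rep = 34·(0,6)/36² = (0.0000,0.1574)
o2: d²=37 ≤ ρ²=52; F_rep = 34·(6,1)/37² = (0.1490,0.0248)
F = F_att + ΣF_rep = (1.1490,-1.8178)
p' = p + 1/10·F = (7.1149,1.8182)

Fx=1.1490 Fy=-1.8178 x'=7.1149 y'=1.8182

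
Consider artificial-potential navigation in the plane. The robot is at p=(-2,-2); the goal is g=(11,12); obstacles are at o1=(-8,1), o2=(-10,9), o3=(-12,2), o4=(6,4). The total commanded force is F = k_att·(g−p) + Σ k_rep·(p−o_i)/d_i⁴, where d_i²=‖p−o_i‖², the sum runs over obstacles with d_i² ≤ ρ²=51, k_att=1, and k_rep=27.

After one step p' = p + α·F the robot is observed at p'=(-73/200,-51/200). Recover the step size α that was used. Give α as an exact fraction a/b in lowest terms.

α = 1/8

F_att = 1·(g−p) = 1·(13,14) = (13.0000,14.0000)
o1: d²=45 ≤ ρ²=51; F_rep = 27·(6,-3)/45² = (0.0800,-0.0400)
o2: d²=185 > ρ²=51 → inactive
o3: d²=116 > ρ²=51 → inactive
o4: d²=100 > ρ²=51 → inactive
F = F_att + ΣF_rep = (13.0800,13.9600)
Δp = p'−p = (1.6350,1.7450); α = Δx/Fx = (327/200) / (327/25) = 1/8
check: Δy/Fy = (349/200) / (349/25) = 1/8 ✓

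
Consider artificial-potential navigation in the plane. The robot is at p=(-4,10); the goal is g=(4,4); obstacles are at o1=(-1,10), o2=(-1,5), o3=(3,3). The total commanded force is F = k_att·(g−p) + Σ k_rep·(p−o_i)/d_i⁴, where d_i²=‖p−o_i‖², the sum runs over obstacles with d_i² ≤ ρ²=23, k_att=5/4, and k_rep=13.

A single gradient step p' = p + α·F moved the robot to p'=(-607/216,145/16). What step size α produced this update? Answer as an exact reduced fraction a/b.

α = 1/8

F_att = 5/4·(g−p) = 5/4·(8,-6) = (10.0000,-7.5000)
o1: d²=9 ≤ ρ²=23; F_rep = 13·(-3,0)/9² = (-0.4815,0.0000)
o2: d²=34 > ρ²=23 → inactive
o3: d²=98 > ρ²=23 → inactive
F = F_att + ΣF_rep = (9.5185,-7.5000)
Δp = p'−p = (1.1898,-0.9375); α = Δx/Fx = (257/216) / (257/27) = 1/8
check: Δy/Fy = (-15/16) / (-15/2) = 1/8 ✓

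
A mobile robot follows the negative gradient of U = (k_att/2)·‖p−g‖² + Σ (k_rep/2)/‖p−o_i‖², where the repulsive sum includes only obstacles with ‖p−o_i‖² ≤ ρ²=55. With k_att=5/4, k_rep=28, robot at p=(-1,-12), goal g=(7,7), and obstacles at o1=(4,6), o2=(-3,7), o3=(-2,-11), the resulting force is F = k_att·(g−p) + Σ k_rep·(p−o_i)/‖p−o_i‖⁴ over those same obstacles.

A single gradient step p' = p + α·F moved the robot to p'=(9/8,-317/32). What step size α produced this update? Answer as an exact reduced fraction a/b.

F_att = 5/4·(g−p) = 5/4·(8,19) = (10.0000,23.7500)
o1: d²=349 > ρ²=55 → inactive
o2: d²=365 > ρ²=55 → inactive
o3: d²=2 ≤ ρ²=55; F_rep = 28·(1,-1)/2² = (7.0000,-7.0000)
F = F_att + ΣF_rep = (17.0000,16.7500)
Δp = p'−p = (2.1250,2.0938); α = Δx/Fx = (17/8) / (17) = 1/8
check: Δy/Fy = (67/32) / (67/4) = 1/8 ✓

α = 1/8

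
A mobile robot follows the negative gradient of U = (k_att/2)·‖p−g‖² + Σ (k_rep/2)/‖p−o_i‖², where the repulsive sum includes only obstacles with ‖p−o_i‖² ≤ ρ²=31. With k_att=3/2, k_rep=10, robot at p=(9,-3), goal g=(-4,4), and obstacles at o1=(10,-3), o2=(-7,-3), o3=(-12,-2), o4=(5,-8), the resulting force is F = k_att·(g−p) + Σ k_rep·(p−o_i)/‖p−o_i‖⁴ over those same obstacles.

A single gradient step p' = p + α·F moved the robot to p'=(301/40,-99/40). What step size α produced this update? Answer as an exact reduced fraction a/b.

α = 1/20

F_att = 3/2·(g−p) = 3/2·(-13,7) = (-19.5000,10.5000)
o1: d²=1 ≤ ρ²=31; F_rep = 10·(-1,0)/1² = (-10.0000,0.0000)
o2: d²=256 > ρ²=31 → inactive
o3: d²=442 > ρ²=31 → inactive
o4: d²=41 > ρ²=31 → inactive
F = F_att + ΣF_rep = (-29.5000,10.5000)
Δp = p'−p = (-1.4750,0.5250); α = Δx/Fx = (-59/40) / (-59/2) = 1/20
check: Δy/Fy = (21/40) / (21/2) = 1/20 ✓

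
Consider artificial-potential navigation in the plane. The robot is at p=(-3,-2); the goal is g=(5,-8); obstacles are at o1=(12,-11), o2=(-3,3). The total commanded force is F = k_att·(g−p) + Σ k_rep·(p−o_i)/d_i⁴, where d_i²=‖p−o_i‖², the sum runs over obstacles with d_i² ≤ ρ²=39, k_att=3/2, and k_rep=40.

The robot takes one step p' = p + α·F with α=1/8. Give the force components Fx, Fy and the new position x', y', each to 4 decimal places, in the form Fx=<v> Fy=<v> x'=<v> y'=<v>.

F_att = 3/2·(g−p) = 3/2·(8,-6) = (12.0000,-9.0000)
o1: d²=306 > ρ²=39 → inactive
o2: d²=25 ≤ ρ²=39; F_rep = 40·(0,-5)/25² = (0.0000,-0.3200)
F = F_att + ΣF_rep = (12.0000,-9.3200)
p' = p + 1/8·F = (-1.5000,-3.1650)

Fx=12.0000 Fy=-9.3200 x'=-1.5000 y'=-3.1650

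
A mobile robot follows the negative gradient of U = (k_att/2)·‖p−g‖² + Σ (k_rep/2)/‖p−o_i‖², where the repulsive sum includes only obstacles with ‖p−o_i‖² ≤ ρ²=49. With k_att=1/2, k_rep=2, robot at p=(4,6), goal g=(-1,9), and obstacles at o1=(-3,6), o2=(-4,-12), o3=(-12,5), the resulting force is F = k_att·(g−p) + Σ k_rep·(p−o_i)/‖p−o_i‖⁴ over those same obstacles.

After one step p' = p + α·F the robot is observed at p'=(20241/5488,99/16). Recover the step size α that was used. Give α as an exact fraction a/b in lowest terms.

F_att = 1/2·(g−p) = 1/2·(-5,3) = (-2.5000,1.5000)
o1: d²=49 ≤ ρ²=49; F_rep = 2·(7,0)/49² = (0.0058,0.0000)
o2: d²=388 > ρ²=49 → inactive
o3: d²=257 > ρ²=49 → inactive
F = F_att + ΣF_rep = (-2.4942,1.5000)
Δp = p'−p = (-0.3118,0.1875); α = Δx/Fx = (-1711/5488) / (-1711/686) = 1/8
check: Δy/Fy = (3/16) / (3/2) = 1/8 ✓

α = 1/8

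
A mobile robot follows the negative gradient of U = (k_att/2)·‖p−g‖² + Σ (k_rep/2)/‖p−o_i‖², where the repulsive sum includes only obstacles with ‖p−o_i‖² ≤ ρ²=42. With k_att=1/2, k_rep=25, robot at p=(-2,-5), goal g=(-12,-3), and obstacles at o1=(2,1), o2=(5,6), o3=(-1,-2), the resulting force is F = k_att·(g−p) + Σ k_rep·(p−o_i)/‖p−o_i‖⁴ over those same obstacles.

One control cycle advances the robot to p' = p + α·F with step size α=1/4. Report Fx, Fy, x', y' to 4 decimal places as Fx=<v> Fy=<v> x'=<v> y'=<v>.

F_att = 1/2·(g−p) = 1/2·(-10,2) = (-5.0000,1.0000)
o1: d²=52 > ρ²=42 → inactive
o2: d²=170 > ρ²=42 → inactive
o3: d²=10 ≤ ρ²=42; F_rep = 25·(-1,-3)/10² = (-0.2500,-0.7500)
F = F_att + ΣF_rep = (-5.2500,0.2500)
p' = p + 1/4·F = (-3.3125,-4.9375)

Fx=-5.2500 Fy=0.2500 x'=-3.3125 y'=-4.9375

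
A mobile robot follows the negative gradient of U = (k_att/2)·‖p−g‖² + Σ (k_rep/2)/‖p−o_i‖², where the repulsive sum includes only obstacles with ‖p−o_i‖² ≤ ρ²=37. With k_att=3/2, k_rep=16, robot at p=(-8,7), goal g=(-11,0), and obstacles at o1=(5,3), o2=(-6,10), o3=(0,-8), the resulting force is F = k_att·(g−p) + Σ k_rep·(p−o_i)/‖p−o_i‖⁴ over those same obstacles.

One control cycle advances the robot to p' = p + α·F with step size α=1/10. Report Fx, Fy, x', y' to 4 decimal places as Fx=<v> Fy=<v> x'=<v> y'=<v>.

F_att = 3/2·(g−p) = 3/2·(-3,-7) = (-4.5000,-10.5000)
o1: d²=185 > ρ²=37 → inactive
o2: d²=13 ≤ ρ²=37; F_rep = 16·(-2,-3)/13² = (-0.1893,-0.2840)
o3: d²=289 > ρ²=37 → inactive
F = F_att + ΣF_rep = (-4.6893,-10.7840)
p' = p + 1/10·F = (-8.4689,5.9216)

Fx=-4.6893 Fy=-10.7840 x'=-8.4689 y'=5.9216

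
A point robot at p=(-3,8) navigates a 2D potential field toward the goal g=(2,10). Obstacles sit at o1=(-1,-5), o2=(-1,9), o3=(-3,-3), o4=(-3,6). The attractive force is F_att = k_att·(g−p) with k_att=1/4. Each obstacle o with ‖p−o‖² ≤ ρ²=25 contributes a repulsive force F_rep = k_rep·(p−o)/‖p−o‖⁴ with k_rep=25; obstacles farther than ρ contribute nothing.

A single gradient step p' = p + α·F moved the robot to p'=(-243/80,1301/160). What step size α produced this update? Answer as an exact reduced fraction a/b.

α = 1/20

F_att = 1/4·(g−p) = 1/4·(5,2) = (1.2500,0.5000)
o1: d²=173 > ρ²=25 → inactive
o2: d²=5 ≤ ρ²=25; F_rep = 25·(-2,-1)/5² = (-2.0000,-1.0000)
o3: d²=121 > ρ²=25 → inactive
o4: d²=4 ≤ ρ²=25; F_rep = 25·(0,2)/4² = (0.0000,3.1250)
F = F_att + ΣF_rep = (-0.7500,2.6250)
Δp = p'−p = (-0.0375,0.1313); α = Δx/Fx = (-3/80) / (-3/4) = 1/20
check: Δy/Fy = (21/160) / (21/8) = 1/20 ✓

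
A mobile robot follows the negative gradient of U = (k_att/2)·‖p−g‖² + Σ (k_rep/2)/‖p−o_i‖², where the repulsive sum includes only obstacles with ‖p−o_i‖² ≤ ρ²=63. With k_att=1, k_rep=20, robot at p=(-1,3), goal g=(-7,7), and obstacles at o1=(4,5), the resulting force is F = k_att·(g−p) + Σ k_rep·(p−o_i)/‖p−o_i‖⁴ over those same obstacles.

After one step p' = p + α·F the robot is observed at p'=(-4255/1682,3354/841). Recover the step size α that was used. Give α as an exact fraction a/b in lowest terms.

α = 1/4

F_att = 1·(g−p) = 1·(-6,4) = (-6.0000,4.0000)
o1: d²=29 ≤ ρ²=63; F_rep = 20·(-5,-2)/29² = (-0.1189,-0.0476)
F = F_att + ΣF_rep = (-6.1189,3.9524)
Δp = p'−p = (-1.5297,0.9881); α = Δx/Fx = (-2573/1682) / (-5146/841) = 1/4
check: Δy/Fy = (831/841) / (3324/841) = 1/4 ✓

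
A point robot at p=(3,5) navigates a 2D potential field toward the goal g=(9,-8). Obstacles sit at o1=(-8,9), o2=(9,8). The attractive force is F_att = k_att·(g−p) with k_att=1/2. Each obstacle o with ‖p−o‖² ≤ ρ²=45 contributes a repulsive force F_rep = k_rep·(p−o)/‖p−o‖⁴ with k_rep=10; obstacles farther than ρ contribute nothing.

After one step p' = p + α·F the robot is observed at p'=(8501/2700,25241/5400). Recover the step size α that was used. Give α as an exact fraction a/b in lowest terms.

α = 1/20

F_att = 1/2·(g−p) = 1/2·(6,-13) = (3.0000,-6.5000)
o1: d²=137 > ρ²=45 → inactive
o2: d²=45 ≤ ρ²=45; F_rep = 10·(-6,-3)/45² = (-0.0296,-0.0148)
F = F_att + ΣF_rep = (2.9704,-6.5148)
Δp = p'−p = (0.1485,-0.3257); α = Δx/Fx = (401/2700) / (401/135) = 1/20
check: Δy/Fy = (-1759/5400) / (-1759/270) = 1/20 ✓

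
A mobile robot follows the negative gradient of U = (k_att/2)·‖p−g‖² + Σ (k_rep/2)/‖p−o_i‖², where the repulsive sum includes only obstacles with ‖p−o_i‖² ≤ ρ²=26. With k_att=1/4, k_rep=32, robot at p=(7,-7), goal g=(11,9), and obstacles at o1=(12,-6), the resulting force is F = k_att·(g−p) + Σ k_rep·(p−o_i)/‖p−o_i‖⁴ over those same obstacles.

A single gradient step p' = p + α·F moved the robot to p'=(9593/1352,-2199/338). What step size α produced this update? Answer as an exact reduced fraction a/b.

F_att = 1/4·(g−p) = 1/4·(4,16) = (1.0000,4.0000)
o1: d²=26 ≤ ρ²=26; F_rep = 32·(-5,-1)/26² = (-0.2367,-0.0473)
F = F_att + ΣF_rep = (0.7633,3.9527)
Δp = p'−p = (0.0954,0.4941); α = Δx/Fx = (129/1352) / (129/169) = 1/8
check: Δy/Fy = (167/338) / (668/169) = 1/8 ✓

α = 1/8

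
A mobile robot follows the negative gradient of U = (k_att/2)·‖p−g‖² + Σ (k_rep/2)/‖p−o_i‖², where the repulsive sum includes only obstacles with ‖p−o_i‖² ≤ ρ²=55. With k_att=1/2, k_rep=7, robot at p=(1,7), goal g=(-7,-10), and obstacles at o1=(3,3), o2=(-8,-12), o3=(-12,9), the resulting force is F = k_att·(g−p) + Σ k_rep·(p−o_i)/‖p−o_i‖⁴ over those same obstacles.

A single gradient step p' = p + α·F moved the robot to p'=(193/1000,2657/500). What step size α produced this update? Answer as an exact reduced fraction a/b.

α = 1/5

F_att = 1/2·(g−p) = 1/2·(-8,-17) = (-4.0000,-8.5000)
o1: d²=20 ≤ ρ²=55; F_rep = 7·(-2,4)/20² = (-0.0350,0.0700)
o2: d²=442 > ρ²=55 → inactive
o3: d²=173 > ρ²=55 → inactive
F = F_att + ΣF_rep = (-4.0350,-8.4300)
Δp = p'−p = (-0.8070,-1.6860); α = Δx/Fx = (-807/1000) / (-807/200) = 1/5
check: Δy/Fy = (-843/500) / (-843/100) = 1/5 ✓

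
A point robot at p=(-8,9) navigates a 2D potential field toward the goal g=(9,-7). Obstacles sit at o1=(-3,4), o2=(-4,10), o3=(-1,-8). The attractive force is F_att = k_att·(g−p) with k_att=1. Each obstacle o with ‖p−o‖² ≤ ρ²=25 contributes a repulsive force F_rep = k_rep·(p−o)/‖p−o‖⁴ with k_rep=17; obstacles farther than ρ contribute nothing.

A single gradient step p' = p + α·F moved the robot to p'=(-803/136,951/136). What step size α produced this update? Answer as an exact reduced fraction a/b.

α = 1/8

F_att = 1·(g−p) = 1·(17,-16) = (17.0000,-16.0000)
o1: d²=50 > ρ²=25 → inactive
o2: d²=17 ≤ ρ²=25; F_rep = 17·(-4,-1)/17² = (-0.2353,-0.0588)
o3: d²=338 > ρ²=25 → inactive
F = F_att + ΣF_rep = (16.7647,-16.0588)
Δp = p'−p = (2.0956,-2.0074); α = Δx/Fx = (285/136) / (285/17) = 1/8
check: Δy/Fy = (-273/136) / (-273/17) = 1/8 ✓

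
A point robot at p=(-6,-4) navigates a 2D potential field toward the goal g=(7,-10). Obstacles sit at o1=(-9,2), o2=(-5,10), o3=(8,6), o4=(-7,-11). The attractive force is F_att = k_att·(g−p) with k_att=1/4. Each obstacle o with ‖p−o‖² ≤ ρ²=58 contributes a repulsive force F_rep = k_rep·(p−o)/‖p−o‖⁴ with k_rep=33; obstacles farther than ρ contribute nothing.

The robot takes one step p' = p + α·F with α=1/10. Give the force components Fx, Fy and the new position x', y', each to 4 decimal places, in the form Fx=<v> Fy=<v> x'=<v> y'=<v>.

F_att = 1/4·(g−p) = 1/4·(13,-6) = (3.2500,-1.5000)
o1: d²=45 ≤ ρ²=58; F_rep = 33·(3,-6)/45² = (0.0489,-0.0978)
o2: d²=197 > ρ²=58 → inactive
o3: d²=296 > ρ²=58 → inactive
o4: d²=50 ≤ ρ²=58; F_rep = 33·(1,7)/50² = (0.0132,0.0924)
F = F_att + ΣF_rep = (3.3121,-1.5054)
p' = p + 1/10·F = (-5.6688,-4.1505)

Fx=3.3121 Fy=-1.5054 x'=-5.6688 y'=-4.1505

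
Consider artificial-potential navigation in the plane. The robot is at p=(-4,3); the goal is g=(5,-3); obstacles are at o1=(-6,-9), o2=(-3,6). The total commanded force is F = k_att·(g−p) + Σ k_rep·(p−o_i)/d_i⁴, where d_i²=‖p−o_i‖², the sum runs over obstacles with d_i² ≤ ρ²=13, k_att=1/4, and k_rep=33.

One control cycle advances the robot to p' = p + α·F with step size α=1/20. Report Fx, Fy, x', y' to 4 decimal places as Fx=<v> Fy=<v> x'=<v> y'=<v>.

Fx=1.9200 Fy=-2.4900 x'=-3.9040 y'=2.8755

F_att = 1/4·(g−p) = 1/4·(9,-6) = (2.2500,-1.5000)
o1: d²=148 > ρ²=13 → inactive
o2: d²=10 ≤ ρ²=13; F_rep = 33·(-1,-3)/10² = (-0.3300,-0.9900)
F = F_att + ΣF_rep = (1.9200,-2.4900)
p' = p + 1/20·F = (-3.9040,2.8755)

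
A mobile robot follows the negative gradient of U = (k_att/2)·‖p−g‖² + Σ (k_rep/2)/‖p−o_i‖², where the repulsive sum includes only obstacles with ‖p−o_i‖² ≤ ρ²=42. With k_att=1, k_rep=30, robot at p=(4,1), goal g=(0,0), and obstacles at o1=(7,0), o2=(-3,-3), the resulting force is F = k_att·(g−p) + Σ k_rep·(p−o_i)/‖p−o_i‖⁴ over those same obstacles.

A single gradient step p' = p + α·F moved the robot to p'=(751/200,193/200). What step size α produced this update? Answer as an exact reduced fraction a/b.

F_att = 1·(g−p) = 1·(-4,-1) = (-4.0000,-1.0000)
o1: d²=10 ≤ ρ²=42; F_rep = 30·(-3,1)/10² = (-0.9000,0.3000)
o2: d²=65 > ρ²=42 → inactive
F = F_att + ΣF_rep = (-4.9000,-0.7000)
Δp = p'−p = (-0.2450,-0.0350); α = Δx/Fx = (-49/200) / (-49/10) = 1/20
check: Δy/Fy = (-7/200) / (-7/10) = 1/20 ✓

α = 1/20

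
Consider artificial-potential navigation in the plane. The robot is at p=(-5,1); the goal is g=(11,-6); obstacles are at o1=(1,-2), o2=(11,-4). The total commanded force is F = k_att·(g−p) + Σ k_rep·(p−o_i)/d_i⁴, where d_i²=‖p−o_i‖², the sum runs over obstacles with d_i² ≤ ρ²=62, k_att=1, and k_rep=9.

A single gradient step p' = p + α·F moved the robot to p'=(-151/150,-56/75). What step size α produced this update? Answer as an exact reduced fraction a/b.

F_att = 1·(g−p) = 1·(16,-7) = (16.0000,-7.0000)
o1: d²=45 ≤ ρ²=62; F_rep = 9·(-6,3)/45² = (-0.0267,0.0133)
o2: d²=281 > ρ²=62 → inactive
F = F_att + ΣF_rep = (15.9733,-6.9867)
Δp = p'−p = (3.9933,-1.7467); α = Δx/Fx = (599/150) / (1198/75) = 1/4
check: Δy/Fy = (-131/75) / (-524/75) = 1/4 ✓

α = 1/4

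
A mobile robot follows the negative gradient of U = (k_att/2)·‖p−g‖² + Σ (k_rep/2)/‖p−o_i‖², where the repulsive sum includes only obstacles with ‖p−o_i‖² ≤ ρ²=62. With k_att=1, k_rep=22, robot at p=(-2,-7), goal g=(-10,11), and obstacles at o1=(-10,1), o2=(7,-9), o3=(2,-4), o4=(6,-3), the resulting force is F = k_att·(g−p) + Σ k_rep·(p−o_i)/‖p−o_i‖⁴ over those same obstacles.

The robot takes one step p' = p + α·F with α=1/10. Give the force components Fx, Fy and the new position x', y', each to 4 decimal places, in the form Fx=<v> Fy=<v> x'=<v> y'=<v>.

F_att = 1·(g−p) = 1·(-8,18) = (-8.0000,18.0000)
o1: d²=128 > ρ²=62 → inactive
o2: d²=85 > ρ²=62 → inactive
o3: d²=25 ≤ ρ²=62; F_rep = 22·(-4,-3)/25² = (-0.1408,-0.1056)
o4: d²=80 > ρ²=62 → inactive
F = F_att + ΣF_rep = (-8.1408,17.8944)
p' = p + 1/10·F = (-2.8141,-5.2106)

Fx=-8.1408 Fy=17.8944 x'=-2.8141 y'=-5.2106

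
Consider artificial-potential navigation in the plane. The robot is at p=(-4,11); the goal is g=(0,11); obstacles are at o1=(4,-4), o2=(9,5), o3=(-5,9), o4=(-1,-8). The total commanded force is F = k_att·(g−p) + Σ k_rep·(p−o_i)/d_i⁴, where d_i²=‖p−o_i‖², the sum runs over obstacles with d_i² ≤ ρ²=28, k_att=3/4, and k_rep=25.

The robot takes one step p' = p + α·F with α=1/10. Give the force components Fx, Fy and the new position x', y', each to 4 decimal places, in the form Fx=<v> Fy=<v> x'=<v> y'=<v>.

F_att = 3/4·(g−p) = 3/4·(4,0) = (3.0000,0.0000)
o1: d²=289 > ρ²=28 → inactive
o2: d²=205 > ρ²=28 → inactive
o3: d²=5 ≤ ρ²=28; F_rep = 25·(1,2)/5² = (1.0000,2.0000)
o4: d²=370 > ρ²=28 → inactive
F = F_att + ΣF_rep = (4.0000,2.0000)
p' = p + 1/10·F = (-3.6000,11.2000)

Fx=4.0000 Fy=2.0000 x'=-3.6000 y'=11.2000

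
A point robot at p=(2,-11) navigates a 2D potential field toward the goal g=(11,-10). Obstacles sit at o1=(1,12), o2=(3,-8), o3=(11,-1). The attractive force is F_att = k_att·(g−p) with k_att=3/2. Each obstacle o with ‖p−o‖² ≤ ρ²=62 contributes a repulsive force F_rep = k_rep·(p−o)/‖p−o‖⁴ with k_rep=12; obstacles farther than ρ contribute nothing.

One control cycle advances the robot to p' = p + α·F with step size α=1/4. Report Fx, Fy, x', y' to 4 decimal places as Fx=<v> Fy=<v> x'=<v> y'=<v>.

F_att = 3/2·(g−p) = 3/2·(9,1) = (13.5000,1.5000)
o1: d²=530 > ρ²=62 → inactive
o2: d²=10 ≤ ρ²=62; F_rep = 12·(-1,-3)/10² = (-0.1200,-0.3600)
o3: d²=181 > ρ²=62 → inactive
F = F_att + ΣF_rep = (13.3800,1.1400)
p' = p + 1/4·F = (5.3450,-10.7150)

Fx=13.3800 Fy=1.1400 x'=5.3450 y'=-10.7150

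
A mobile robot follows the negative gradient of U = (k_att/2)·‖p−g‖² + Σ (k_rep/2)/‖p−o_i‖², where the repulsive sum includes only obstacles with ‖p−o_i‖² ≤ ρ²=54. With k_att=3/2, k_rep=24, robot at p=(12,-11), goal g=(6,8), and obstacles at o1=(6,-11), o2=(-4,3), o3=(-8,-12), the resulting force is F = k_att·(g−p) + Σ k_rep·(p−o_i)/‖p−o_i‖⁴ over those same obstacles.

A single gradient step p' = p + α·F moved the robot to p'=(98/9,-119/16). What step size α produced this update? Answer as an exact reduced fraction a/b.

F_att = 3/2·(g−p) = 3/2·(-6,19) = (-9.0000,28.5000)
o1: d²=36 ≤ ρ²=54; F_rep = 24·(6,0)/36² = (0.1111,0.0000)
o2: d²=452 > ρ²=54 → inactive
o3: d²=401 > ρ²=54 → inactive
F = F_att + ΣF_rep = (-8.8889,28.5000)
Δp = p'−p = (-1.1111,3.5625); α = Δx/Fx = (-10/9) / (-80/9) = 1/8
check: Δy/Fy = (57/16) / (57/2) = 1/8 ✓

α = 1/8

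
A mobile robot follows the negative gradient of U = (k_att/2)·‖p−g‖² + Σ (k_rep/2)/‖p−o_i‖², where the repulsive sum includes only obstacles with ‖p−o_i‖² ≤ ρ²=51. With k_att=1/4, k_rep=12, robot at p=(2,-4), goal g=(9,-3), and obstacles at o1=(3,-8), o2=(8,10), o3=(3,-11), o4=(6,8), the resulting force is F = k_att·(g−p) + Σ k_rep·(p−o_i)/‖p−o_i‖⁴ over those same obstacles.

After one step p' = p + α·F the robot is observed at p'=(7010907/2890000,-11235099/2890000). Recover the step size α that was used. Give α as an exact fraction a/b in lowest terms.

α = 1/4

F_att = 1/4·(g−p) = 1/4·(7,1) = (1.7500,0.2500)
o1: d²=17 ≤ ρ²=51; F_rep = 12·(-1,4)/17² = (-0.0415,0.1661)
o2: d²=232 > ρ²=51 → inactive
o3: d²=50 ≤ ρ²=51; F_rep = 12·(-1,7)/50² = (-0.0048,0.0336)
o4: d²=160 > ρ²=51 → inactive
F = F_att + ΣF_rep = (1.7037,0.4497)
Δp = p'−p = (0.4259,0.1124); α = Δx/Fx = (1230907/2890000) / (1230907/722500) = 1/4
check: Δy/Fy = (324901/2890000) / (324901/722500) = 1/4 ✓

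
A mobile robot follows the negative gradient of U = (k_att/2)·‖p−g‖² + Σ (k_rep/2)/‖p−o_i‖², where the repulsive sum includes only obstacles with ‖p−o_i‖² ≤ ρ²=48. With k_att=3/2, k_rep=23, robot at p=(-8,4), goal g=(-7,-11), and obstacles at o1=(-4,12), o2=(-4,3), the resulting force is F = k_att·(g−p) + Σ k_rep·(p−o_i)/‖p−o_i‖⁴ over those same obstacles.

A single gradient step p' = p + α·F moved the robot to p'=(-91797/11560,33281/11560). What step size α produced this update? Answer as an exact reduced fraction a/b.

α = 1/20

F_att = 3/2·(g−p) = 3/2·(1,-15) = (1.5000,-22.5000)
o1: d²=80 > ρ²=48 → inactive
o2: d²=17 ≤ ρ²=48; F_rep = 23·(-4,1)/17² = (-0.3183,0.0796)
F = F_att + ΣF_rep = (1.1817,-22.4204)
Δp = p'−p = (0.0591,-1.1210); α = Δx/Fx = (683/11560) / (683/578) = 1/20
check: Δy/Fy = (-12959/11560) / (-12959/578) = 1/20 ✓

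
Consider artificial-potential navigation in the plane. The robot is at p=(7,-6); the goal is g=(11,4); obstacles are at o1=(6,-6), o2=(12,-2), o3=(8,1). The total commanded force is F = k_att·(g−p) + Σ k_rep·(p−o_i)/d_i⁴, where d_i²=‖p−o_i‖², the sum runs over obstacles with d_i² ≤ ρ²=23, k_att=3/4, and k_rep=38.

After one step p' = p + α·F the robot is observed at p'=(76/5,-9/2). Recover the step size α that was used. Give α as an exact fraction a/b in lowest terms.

α = 1/5

F_att = 3/4·(g−p) = 3/4·(4,10) = (3.0000,7.5000)
o1: d²=1 ≤ ρ²=23; F_rep = 38·(1,0)/1² = (38.0000,0.0000)
o2: d²=41 > ρ²=23 → inactive
o3: d²=50 > ρ²=23 → inactive
F = F_att + ΣF_rep = (41.0000,7.5000)
Δp = p'−p = (8.2000,1.5000); α = Δx/Fx = (41/5) / (41) = 1/5
check: Δy/Fy = (3/2) / (15/2) = 1/5 ✓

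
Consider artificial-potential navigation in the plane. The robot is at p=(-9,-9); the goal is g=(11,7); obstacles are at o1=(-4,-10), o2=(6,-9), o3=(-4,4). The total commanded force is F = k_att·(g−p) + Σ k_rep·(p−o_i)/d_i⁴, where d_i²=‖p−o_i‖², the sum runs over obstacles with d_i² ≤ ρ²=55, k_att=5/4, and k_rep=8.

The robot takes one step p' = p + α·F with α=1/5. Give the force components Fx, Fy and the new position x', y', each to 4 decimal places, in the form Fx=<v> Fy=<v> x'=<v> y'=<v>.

Fx=24.9408 Fy=20.0118 x'=-4.0118 y'=-4.9976

F_att = 5/4·(g−p) = 5/4·(20,16) = (25.0000,20.0000)
o1: d²=26 ≤ ρ²=55; F_rep = 8·(-5,1)/26² = (-0.0592,0.0118)
o2: d²=225 > ρ²=55 → inactive
o3: d²=194 > ρ²=55 → inactive
F = F_att + ΣF_rep = (24.9408,20.0118)
p' = p + 1/5·F = (-4.0118,-4.9976)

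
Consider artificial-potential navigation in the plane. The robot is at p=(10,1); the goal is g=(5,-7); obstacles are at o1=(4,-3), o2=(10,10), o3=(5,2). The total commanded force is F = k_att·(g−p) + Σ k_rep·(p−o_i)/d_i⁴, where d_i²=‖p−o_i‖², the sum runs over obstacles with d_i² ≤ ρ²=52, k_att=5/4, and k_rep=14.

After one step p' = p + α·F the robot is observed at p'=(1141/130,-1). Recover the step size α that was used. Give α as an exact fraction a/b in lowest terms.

α = 1/5

F_att = 5/4·(g−p) = 5/4·(-5,-8) = (-6.2500,-10.0000)
o1: d²=52 ≤ ρ²=52; F_rep = 14·(6,4)/52² = (0.0311,0.0207)
o2: d²=81 > ρ²=52 → inactive
o3: d²=26 ≤ ρ²=52; F_rep = 14·(5,-1)/26² = (0.1036,-0.0207)
F = F_att + ΣF_rep = (-6.1154,-10.0000)
Δp = p'−p = (-1.2231,-2.0000); α = Δx/Fx = (-159/130) / (-159/26) = 1/5
check: Δy/Fy = (-2) / (-10) = 1/5 ✓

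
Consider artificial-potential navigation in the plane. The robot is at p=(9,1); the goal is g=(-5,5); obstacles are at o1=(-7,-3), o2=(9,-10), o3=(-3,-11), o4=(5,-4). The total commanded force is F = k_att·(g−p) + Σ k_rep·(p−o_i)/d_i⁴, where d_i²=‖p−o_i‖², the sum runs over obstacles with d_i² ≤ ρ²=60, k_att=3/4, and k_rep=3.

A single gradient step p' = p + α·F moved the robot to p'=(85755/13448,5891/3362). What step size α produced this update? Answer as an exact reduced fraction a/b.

F_att = 3/4·(g−p) = 3/4·(-14,4) = (-10.5000,3.0000)
o1: d²=272 > ρ²=60 → inactive
o2: d²=121 > ρ²=60 → inactive
o3: d²=288 > ρ²=60 → inactive
o4: d²=41 ≤ ρ²=60; F_rep = 3·(4,5)/41² = (0.0071,0.0089)
F = F_att + ΣF_rep = (-10.4929,3.0089)
Δp = p'−p = (-2.6232,0.7522); α = Δx/Fx = (-35277/13448) / (-35277/3362) = 1/4
check: Δy/Fy = (2529/3362) / (5058/1681) = 1/4 ✓

α = 1/4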